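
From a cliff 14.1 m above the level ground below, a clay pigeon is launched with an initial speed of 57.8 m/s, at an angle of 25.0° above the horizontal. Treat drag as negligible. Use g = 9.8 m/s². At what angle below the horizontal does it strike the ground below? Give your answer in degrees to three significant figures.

29.4°

Horizontal component vₓ = 57.80 cos 25.0° = 52.38 m/s; vertical v_y0 = 57.80 sin 25.0° = 24.43 m/s.
Vertical motion (up positive, ground at y = 0): 4.900 t² − (24.43) t − 14.1 = 0, so t = (24.43 + √(24.43² + 2·9.80·14.1)) / 9.80 = (24.43 + 29.55) / 9.80 = 5.508 s.
At impact: v_y = v_y0 − g t = −29.55 m/s; vₓ = 52.38 m/s.
Angle below horizontal: arctan(|v_y|/vₓ) = arctan(29.55/52.38) = 29.43°.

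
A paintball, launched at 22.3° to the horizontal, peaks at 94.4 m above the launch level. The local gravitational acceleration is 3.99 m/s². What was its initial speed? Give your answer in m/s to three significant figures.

At the peak v_y = 0, so v_y0 = √(2gH) = √(2 × 3.99 × 94.4) = 27.45 m/s.
v_y0 = v₀ sin θ ⇒ v₀ = 27.45 / sin 22.3° = 72.33 m/s.

72.3 m/s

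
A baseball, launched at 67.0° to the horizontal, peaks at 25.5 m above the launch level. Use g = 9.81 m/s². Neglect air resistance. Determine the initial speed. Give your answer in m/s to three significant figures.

24.3 m/s

At the peak v_y = 0, so v_y0 = √(2gH) = √(2 × 9.81 × 25.5) = 22.37 m/s.
v_y0 = v₀ sin θ ⇒ v₀ = 22.37 / sin 67.0° = 24.30 m/s.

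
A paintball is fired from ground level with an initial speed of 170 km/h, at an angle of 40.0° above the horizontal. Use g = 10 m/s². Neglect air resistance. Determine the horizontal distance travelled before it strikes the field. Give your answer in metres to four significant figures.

219.6 m

Convert: 170 km/h = 170/3.6 = 47.22 m/s.
Components: vₓ = 47.22 cos 40.0° = 36.17 m/s, v_y0 = 47.22 sin 40.0° = 30.35 m/s.
Time aloft: T = 2 v_y0 / g = 2 × 30.35 / 10.0 = 6.071 s.
Range: R = vₓ T = 36.17 × 6.071 = 219.6 m.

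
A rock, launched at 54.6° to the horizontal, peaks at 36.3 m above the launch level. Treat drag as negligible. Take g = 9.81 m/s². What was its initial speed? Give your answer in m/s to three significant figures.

32.7 m/s

At the peak v_y = 0, so v_y0 = √(2gH) = √(2 × 9.81 × 36.3) = 26.69 m/s.
v_y0 = v₀ sin θ ⇒ v₀ = 26.69 / sin 54.6° = 32.74 m/s.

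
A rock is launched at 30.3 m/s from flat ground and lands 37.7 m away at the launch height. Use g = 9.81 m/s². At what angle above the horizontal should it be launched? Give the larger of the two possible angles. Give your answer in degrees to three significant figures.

78.1°

R = v₀² sin 2θ / g gives sin 2θ = gR/v₀² = 9.81·37.7/30.3² = 0.4028.
2θ = 23.76° or 180° − 23.76° = 156.2°, so θ = 11.88° or 78.12°.
The larger angle is 78.12°.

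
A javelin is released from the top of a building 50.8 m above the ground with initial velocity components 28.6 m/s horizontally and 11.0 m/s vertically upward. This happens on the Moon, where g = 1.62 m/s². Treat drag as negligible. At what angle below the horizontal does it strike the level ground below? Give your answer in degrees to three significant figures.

30.6°

Vertical motion (up positive, ground at y = 0): 0.8100 t² − (11.00) t − 50.8 = 0, so t = (11.00 + √(11.00² + 2·1.62·50.8)) / 1.62 = (11.00 + 16.90) / 1.62 = 17.22 s.
At impact: v_y = v_y0 − g t = −16.90 m/s; vₓ = 28.60 m/s.
Angle below horizontal: arctan(|v_y|/vₓ) = arctan(16.90/28.60) = 30.58°.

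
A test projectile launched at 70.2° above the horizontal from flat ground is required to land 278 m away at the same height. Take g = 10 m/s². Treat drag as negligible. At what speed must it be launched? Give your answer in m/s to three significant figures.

66.0 m/s

From R = (v₀² / g) sin 2θ: v₀ = √(gR / sin 2θ).
v₀ = √(10.0 × 278 / sin 140.4°) = √(2780 / 0.6374) = √4361.3 = 66.04 m/s.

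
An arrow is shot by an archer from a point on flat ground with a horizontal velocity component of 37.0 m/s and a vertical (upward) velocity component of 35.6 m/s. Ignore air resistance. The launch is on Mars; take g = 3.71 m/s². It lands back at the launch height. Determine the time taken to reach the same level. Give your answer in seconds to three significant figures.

19.2 s

Time of flight on level ground: T = 2 v_y0 / g = 2 × 35.60 / 3.71 = 19.19 s.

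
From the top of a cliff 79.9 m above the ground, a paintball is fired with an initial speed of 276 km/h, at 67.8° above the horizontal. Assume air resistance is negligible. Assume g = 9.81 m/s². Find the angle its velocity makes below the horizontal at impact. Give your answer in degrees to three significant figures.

Convert: 276 km/h = 276/3.6 = 76.67 m/s.
Resolve: vₓ = 76.67 cos 67.8° = 28.97 m/s and v_y0 = 76.67 sin 67.8° = 70.98 m/s.
The projectile lands when y = 79.9 + (70.98) t − ½·9.81·t² = 0. Positive root: t = (70.98 + √(70.98² + 2·9.81·79.9)) / 9.81 = (70.98 + 81.28) / 9.81 = 15.52 s.
At impact: v_y = v_y0 − g t = −81.28 m/s; vₓ = 28.97 m/s.
Angle below horizontal: arctan(|v_y|/vₓ) = arctan(81.28/28.97) = 70.38°.

70.4°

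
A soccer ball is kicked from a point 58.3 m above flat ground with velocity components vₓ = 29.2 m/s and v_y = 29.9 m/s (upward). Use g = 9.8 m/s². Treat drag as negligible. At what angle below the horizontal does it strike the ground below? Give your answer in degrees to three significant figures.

57.1°

With up positive and y = 0 at the ground: y(t) = 58.3 + (29.90) t − 4.900 t². Setting y = 0 and taking the positive root: t = [29.90 + √(29.90² + 2·9.80·58.3)] / 9.80 = (29.90 + 45.13) / 9.80 = 7.656 s.
At impact: v_y = v_y0 − g t = −45.13 m/s; vₓ = 29.20 m/s.
Angle below horizontal: arctan(|v_y|/vₓ) = arctan(45.13/29.20) = 57.10°.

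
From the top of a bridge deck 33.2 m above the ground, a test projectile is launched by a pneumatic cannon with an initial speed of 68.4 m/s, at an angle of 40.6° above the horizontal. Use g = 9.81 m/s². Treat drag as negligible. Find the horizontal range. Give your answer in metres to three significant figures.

507 m

Components: vₓ = 68.40 cos 40.6° = 51.93 m/s, v_y0 = 68.40 sin 40.6° = 44.51 m/s.
With up positive and y = 0 at the ground: y(t) = 33.2 + (44.51) t − 4.905 t². Setting y = 0 and taking the positive root: t = [44.51 + √(44.51² + 2·9.81·33.2)] / 9.81 = (44.51 + 51.31) / 9.81 = 9.768 s.
Horizontal distance: R = vₓ t = 51.93 × 9.768 = 507.3 m.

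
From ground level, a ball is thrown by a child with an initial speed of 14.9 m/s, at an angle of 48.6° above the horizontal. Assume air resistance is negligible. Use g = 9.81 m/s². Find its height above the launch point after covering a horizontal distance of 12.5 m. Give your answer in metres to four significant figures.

Horizontal component vₓ = 14.90 cos 48.6° = 9.854 m/s; vertical v_y0 = 14.90 sin 48.6° = 11.18 m/s.
x = vₓ t ⇒ t = 12.5/9.854 = 1.269 s.
Height: y = v_y0 t − ½ g t² = 11.18 × 1.269 − 4.905 × 1.269² = 14.18 − 7.894 = 6.285 m.

6.285 m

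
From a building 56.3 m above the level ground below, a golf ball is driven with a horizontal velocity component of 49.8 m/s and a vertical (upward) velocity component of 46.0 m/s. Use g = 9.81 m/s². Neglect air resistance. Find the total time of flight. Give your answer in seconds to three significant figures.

10.5 s

Vertical motion (up positive, ground at y = 0): 4.905 t² − (46.00) t − 56.3 = 0, so t = (46.00 + √(46.00² + 2·9.81·56.3)) / 9.81 = (46.00 + 56.75) / 9.81 = 10.47 s.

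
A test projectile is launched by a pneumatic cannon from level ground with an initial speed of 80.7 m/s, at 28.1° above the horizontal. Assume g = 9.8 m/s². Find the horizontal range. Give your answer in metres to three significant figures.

552 m

Resolve: vₓ = 80.70 cos 28.1° = 71.19 m/s and v_y0 = 80.70 sin 28.1° = 38.01 m/s.
Flight time T = 2 v_y0 / g = 7.757 s.
Range: R = vₓ T = 71.19 × 7.757 = 552.2 m.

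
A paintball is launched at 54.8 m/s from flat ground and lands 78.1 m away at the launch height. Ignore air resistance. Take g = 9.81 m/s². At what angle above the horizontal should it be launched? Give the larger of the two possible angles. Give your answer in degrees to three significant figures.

82.6°

R = v₀² sin 2θ / g gives sin 2θ = gR/v₀² = 9.81·78.1/54.8² = 0.2551.
2θ = 14.78° or 180° − 14.78° = 165.2°, so θ = 7.391° or 82.61°.
The larger angle is 82.61°.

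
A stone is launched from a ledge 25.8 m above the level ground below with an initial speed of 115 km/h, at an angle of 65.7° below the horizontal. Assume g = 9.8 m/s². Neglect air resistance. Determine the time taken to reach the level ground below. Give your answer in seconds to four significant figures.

Convert: 115 km/h = 115/3.6 = 31.94 m/s.
Horizontal component vₓ = 31.94 cos 65.7° = 13.15 m/s; vertical v_y0 = −29.11 m/s (downward).
With up positive and y = 0 at the ground: y(t) = 25.8 + (−29.11) t − 4.900 t². Setting y = 0 and taking the positive root: t = [−29.11 + √(29.11² + 2·9.80·25.8)] / 9.80 = (−29.11 + 36.79) / 9.80 = 0.7830 s.

0.7830 s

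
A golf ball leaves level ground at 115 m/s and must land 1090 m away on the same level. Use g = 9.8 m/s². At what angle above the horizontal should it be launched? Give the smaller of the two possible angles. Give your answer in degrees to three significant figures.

Level-ground range R = v₀² sin(2θ)/g ⇒ sin(2θ) = gR/v₀² = 9.80 × 1090 / 115² = 0.8077.
2θ = 53.87° or 180° − 53.87° = 126.1°, so θ = 26.94° or 63.06°.
The smaller angle is 26.94°.

26.9°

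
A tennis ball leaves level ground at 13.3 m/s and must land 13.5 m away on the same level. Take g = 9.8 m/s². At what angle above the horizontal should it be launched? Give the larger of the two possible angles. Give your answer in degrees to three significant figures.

65.8°

Level-ground range R = v₀² sin(2θ)/g ⇒ sin(2θ) = gR/v₀² = 9.80 × 13.5 / 13.3² = 0.7479.
2θ = 48.41° or 180° − 48.41° = 131.6°, so θ = 24.21° or 65.79°.
The larger angle is 65.79°.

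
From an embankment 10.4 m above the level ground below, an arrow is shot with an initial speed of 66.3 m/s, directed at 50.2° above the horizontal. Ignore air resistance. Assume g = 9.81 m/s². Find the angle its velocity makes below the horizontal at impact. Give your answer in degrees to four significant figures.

51.26°

Resolve: vₓ = 66.30 cos 50.2° = 42.44 m/s and v_y0 = 66.30 sin 50.2° = 50.94 m/s.
With up positive and y = 0 at the ground: y(t) = 10.4 + (50.94) t − 4.905 t². Setting y = 0 and taking the positive root: t = [50.94 + √(50.94² + 2·9.81·10.4)] / 9.81 = (50.94 + 52.90) / 9.81 = 10.59 s.
At impact: v_y = v_y0 − g t = −52.90 m/s; vₓ = 42.44 m/s.
Angle below horizontal: arctan(|v_y|/vₓ) = arctan(52.90/42.44) = 51.26°.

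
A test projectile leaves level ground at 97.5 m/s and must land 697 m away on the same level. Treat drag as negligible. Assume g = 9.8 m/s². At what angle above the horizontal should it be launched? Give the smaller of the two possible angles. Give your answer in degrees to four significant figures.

22.97°

Level-ground range R = v₀² sin(2θ)/g ⇒ sin(2θ) = gR/v₀² = 9.80 × 697 / 97.5² = 0.7185.
2θ = 45.93° or 180° − 45.93° = 134.1°, so θ = 22.97° or 67.03°.
The smaller angle is 22.97°.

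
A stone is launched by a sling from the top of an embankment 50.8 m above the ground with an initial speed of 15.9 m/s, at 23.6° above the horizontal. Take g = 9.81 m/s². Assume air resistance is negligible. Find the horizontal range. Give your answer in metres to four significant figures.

57.29 m

Resolve: vₓ = 15.90 cos 23.6° = 14.57 m/s and v_y0 = 15.90 sin 23.6° = 6.366 m/s.
The projectile lands when y = 50.8 + (6.366) t − ½·9.81·t² = 0. Positive root: t = (6.366 + √(6.366² + 2·9.81·50.8)) / 9.81 = (6.366 + 32.21) / 9.81 = 3.932 s.
Horizontal distance: R = vₓ t = 14.57 × 3.932 = 57.29 m.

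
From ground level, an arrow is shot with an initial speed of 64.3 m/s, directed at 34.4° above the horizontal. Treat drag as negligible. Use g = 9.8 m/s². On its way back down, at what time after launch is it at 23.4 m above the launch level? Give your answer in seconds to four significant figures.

vₓ = 64.30 cos 34.4° = 53.05 m/s; v_y0 = 64.30 sin 34.4° = 36.33 m/s.
Require v_y0 t − ½ g t² = 23.4, i.e. 4.900 t² − 36.33 t + 23.4 = 0.
Quadratic formula: t = (36.33 ± √861.04) / 9.80 = (36.33 ± 29.34) / 9.80 → t = 0.7126 s or 6.701 s.
The descending-branch root is 6.701 s.

6.701 s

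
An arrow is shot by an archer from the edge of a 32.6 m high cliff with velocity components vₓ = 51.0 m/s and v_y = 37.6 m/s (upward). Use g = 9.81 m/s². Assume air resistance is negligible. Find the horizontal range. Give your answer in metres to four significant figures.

431.1 m

The projectile lands when y = 32.6 + (37.60) t − ½·9.81·t² = 0. Positive root: t = (37.60 + √(37.60² + 2·9.81·32.6)) / 9.81 = (37.60 + 45.31) / 9.81 = 8.452 s.
Horizontal distance: R = vₓ t = 51.00 × 8.452 = 431.1 m.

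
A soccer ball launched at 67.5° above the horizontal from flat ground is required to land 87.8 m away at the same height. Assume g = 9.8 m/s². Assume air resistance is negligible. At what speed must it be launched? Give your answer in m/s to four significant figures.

On level ground R = v₀² sin 2θ / g ⇒ v₀ = √(gR / sin 2θ).
v₀ = √(9.80 × 87.8 / sin 135.0°) = √(860.4 / 0.7071) = √1216.8 = 34.88 m/s.

34.88 m/s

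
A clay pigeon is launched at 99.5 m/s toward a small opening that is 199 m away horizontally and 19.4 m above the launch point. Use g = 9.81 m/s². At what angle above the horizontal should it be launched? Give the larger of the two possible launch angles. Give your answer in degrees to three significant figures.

84.3°

Trajectory: y = x tanθ − g x² (1 + tan²θ)/(2v₀²). With x = 199, y = 19.4, v₀ = 99.5, g = 9.81:
19.62 tan²θ − 199 tanθ + (39.02) = 0.
tanθ = [199 ± √(199² − 4 × 19.62 × (39.02))] / (2 × 19.62) = (199 ± 191.2) / 39.24, giving tanθ = 0.2000 or 9.943.
θ = 11.31° or 84.26°; the larger is 84.26°.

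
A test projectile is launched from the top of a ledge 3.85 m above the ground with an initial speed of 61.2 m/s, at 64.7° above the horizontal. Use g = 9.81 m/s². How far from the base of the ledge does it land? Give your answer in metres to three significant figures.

Resolve: vₓ = 61.20 cos 64.7° = 26.15 m/s and v_y0 = 61.20 sin 64.7° = 55.33 m/s.
The projectile lands when y = 3.85 + (55.33) t − ½·9.81·t² = 0. Positive root: t = (55.33 + √(55.33² + 2·9.81·3.85)) / 9.81 = (55.33 + 56.01) / 9.81 = 11.35 s.
Horizontal distance: R = vₓ t = 26.15 × 11.35 = 296.8 m.

297 m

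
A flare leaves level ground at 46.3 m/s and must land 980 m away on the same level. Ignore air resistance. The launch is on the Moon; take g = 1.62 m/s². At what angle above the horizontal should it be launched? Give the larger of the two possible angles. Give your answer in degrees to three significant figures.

R = v₀² sin 2θ / g gives sin 2θ = gR/v₀² = 1.62·980/46.3² = 0.7406.
2θ = 47.78° or 180° − 47.78° = 132.2°, so θ = 23.89° or 66.11°.
The larger angle is 66.11°.

66.1°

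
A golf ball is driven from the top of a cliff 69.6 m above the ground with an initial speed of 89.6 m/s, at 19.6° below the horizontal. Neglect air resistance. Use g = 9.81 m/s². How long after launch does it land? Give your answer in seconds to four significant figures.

1.792 s

Components: vₓ = 89.60 cos 19.6° = 84.41 m/s, v_y0 = −30.06 m/s (downward).
With up positive and y = 0 at the ground: y(t) = 69.6 + (−30.06) t − 4.905 t². Setting y = 0 and taking the positive root: t = [−30.06 + √(30.06² + 2·9.81·69.6)] / 9.81 = (−30.06 + 47.63) / 9.81 = 1.792 s.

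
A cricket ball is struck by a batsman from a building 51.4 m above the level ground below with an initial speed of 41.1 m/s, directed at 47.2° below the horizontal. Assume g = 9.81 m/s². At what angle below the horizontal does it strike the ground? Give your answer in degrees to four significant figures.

57.48°

Resolve: vₓ = 41.10 cos 47.2° = 27.93 m/s and v_y0 = −30.16 m/s (downward).
Vertical motion (up positive, ground at y = 0): 4.905 t² − (−30.16) t − 51.4 = 0, so t = (−30.16 + √(30.16² + 2·9.81·51.4)) / 9.81 = (−30.16 + 43.79) / 9.81 = 1.390 s.
At impact: v_y = v_y0 − g t = −43.79 m/s; vₓ = 27.93 m/s.
Angle below horizontal: arctan(|v_y|/vₓ) = arctan(43.79/27.93) = 57.48°.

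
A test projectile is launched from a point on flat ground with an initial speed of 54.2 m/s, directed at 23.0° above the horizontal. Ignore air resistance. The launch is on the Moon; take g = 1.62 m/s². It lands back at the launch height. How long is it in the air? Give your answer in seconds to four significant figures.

26.15 s

Horizontal component vₓ = 54.20 cos 23.0° = 49.89 m/s; vertical v_y0 = 54.20 sin 23.0° = 21.18 m/s.
It returns to y = 0 when t = 2 v_y0 / g = 2(21.18)/1.62 = 26.15 s.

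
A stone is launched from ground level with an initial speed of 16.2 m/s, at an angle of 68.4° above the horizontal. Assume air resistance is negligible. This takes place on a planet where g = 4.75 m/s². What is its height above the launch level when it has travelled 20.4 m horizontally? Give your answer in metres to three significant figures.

23.7 m

Horizontal component vₓ = 16.20 cos 68.4° = 5.964 m/s; vertical v_y0 = 16.20 sin 68.4° = 15.06 m/s.
x = vₓ t ⇒ t = 20.4/5.964 = 3.421 s.
Height: y = v_y0 t − ½ g t² = 15.06 × 3.421 − 2.375 × 3.421² = 51.52 − 27.79 = 23.73 m.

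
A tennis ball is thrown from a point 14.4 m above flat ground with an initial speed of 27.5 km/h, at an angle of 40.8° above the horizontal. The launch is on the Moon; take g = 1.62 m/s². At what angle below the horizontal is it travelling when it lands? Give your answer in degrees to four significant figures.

55.65°

Convert: 27.5 km/h = 27.5/3.6 = 7.639 m/s.
vₓ = 7.639 cos 40.8° = 5.783 m/s; v_y0 = 7.639 sin 40.8° = 4.991 m/s.
With up positive and y = 0 at the ground: y(t) = 14.4 + (4.991) t − 0.8100 t². Setting y = 0 and taking the positive root: t = [4.991 + √(4.991² + 2·1.62·14.4)] / 1.62 = (4.991 + 8.460) / 1.62 = 8.303 s.
At impact: v_y = v_y0 − g t = −8.460 m/s; vₓ = 5.783 m/s.
Angle below horizontal: arctan(|v_y|/vₓ) = arctan(8.460/5.783) = 55.65°.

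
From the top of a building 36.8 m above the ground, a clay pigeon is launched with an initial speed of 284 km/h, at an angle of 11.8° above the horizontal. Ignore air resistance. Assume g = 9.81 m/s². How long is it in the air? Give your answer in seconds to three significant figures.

Convert: 284 km/h = 284/3.6 = 78.89 m/s.
Horizontal component vₓ = 78.89 cos 11.8° = 77.22 m/s; vertical v_y0 = 78.89 sin 11.8° = 16.13 m/s.
The projectile lands when y = 36.8 + (16.13) t − ½·9.81·t² = 0. Positive root: t = (16.13 + √(16.13² + 2·9.81·36.8)) / 9.81 = (16.13 + 31.34) / 9.81 = 4.839 s.

4.84 s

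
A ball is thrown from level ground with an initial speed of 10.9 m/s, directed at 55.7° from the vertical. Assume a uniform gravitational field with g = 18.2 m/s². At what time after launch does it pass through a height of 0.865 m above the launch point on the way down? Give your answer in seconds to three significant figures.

0.475 s

Components: vₓ = 10.90 sin 55.7° = 9.004 m/s, v_y0 = 10.90 cos 55.7° = 6.142 m/s.
Require v_y0 t − ½ g t² = 0.865, i.e. 9.100 t² − 6.142 t + 0.865 = 0.
t = [6.142 ± √(6.142² − 2·18.2·0.865)] / 18.2 = (6.142 ± 2.499) / 18.2, so t = 0.2002 s or t = 0.4748 s.
The descending-branch root is 0.4748 s.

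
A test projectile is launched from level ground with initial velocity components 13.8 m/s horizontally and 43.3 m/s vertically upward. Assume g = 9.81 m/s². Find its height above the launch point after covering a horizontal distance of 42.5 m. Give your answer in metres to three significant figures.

Time to reach x = 42.5 m: t = x/vₓ = 42.5/13.80 = 3.080 s.
Height: y = v_y0 t − ½ g t² = 43.30 × 3.080 − 4.905 × 3.080² = 133.4 − 46.52 = 86.83 m.

86.8 m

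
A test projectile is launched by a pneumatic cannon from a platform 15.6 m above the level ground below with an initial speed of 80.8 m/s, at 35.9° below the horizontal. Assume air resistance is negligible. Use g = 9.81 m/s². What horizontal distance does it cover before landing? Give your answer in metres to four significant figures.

20.86 m

Horizontal component vₓ = 80.80 cos 35.9° = 65.45 m/s; vertical v_y0 = −47.38 m/s (downward).
The projectile lands when y = 15.6 + (−47.38) t − ½·9.81·t² = 0. Positive root: t = (−47.38 + √(47.38² + 2·9.81·15.6)) / 9.81 = (−47.38 + 50.51) / 9.81 = 0.3187 s.
Horizontal distance: R = vₓ t = 65.45 × 0.3187 = 20.86 m.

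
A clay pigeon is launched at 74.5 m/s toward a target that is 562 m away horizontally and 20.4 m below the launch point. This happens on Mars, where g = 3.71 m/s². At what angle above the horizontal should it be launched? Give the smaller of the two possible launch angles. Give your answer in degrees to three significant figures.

8.87°

Trajectory: y = x tanθ − g x² (1 + tan²θ)/(2v₀²). With x = 562, y = −20.4, v₀ = 74.5, g = 3.71:
105.6 tan²θ − 562 tanθ + (85.16) = 0.
tanθ = [562 ± √(562² − 4 × 105.6 × (85.16))] / (2 × 105.6) = (562 ± 529.0) / 211.1, giving tanθ = 0.1561 or 5.168.
θ = 8.873° or 79.05°; the smaller is 8.873°.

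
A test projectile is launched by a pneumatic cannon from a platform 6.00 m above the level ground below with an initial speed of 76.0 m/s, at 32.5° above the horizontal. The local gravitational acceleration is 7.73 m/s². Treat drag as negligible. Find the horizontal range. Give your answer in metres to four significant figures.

Horizontal component vₓ = 76.00 cos 32.5° = 64.10 m/s; vertical v_y0 = 76.00 sin 32.5° = 40.83 m/s.
With up positive and y = 0 at the ground: y(t) = 6.00 + (40.83) t − 3.865 t². Setting y = 0 and taking the positive root: t = [40.83 + √(40.83² + 2·7.73·6.00)] / 7.73 = (40.83 + 41.96) / 7.73 = 10.71 s.
Horizontal distance: R = vₓ t = 64.10 × 10.71 = 686.5 m.

686.5 m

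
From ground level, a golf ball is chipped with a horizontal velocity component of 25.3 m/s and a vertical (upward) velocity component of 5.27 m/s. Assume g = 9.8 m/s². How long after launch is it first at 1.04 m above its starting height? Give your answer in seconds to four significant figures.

0.2604 s

Set y = v_y0 t − ½ g t² = 1.04: 4.900 t² − 5.270 t + 1.04 = 0.
Quadratic formula: t = (5.270 ± √7.3889) / 9.80 = (5.270 ± 2.718) / 9.80 → t = 0.2604 s or 0.8151 s.
The first (ascending) time is 0.2604 s.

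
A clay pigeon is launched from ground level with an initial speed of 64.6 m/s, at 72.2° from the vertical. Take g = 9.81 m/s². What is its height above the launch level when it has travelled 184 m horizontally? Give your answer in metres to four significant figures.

15.18 m

Horizontal component vₓ = 64.60 sin 72.2° = 61.51 m/s; vertical v_y0 = 64.60 cos 72.2° = 19.75 m/s.
Time to reach x = 184 m: t = x/vₓ = 184/61.51 = 2.992 s.
Height: y = v_y0 t − ½ g t² = 19.75 × 2.992 − 4.905 × 2.992² = 59.08 − 43.90 = 15.18 m.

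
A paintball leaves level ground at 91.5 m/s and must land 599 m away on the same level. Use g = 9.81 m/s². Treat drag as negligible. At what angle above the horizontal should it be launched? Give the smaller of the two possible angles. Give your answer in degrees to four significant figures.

R = v₀² sin 2θ / g gives sin 2θ = gR/v₀² = 9.81·599/91.5² = 0.7019.
2θ = 44.58° or 180° − 44.58° = 135.4°, so θ = 22.29° or 67.71°.
The smaller angle is 22.29°.

22.29°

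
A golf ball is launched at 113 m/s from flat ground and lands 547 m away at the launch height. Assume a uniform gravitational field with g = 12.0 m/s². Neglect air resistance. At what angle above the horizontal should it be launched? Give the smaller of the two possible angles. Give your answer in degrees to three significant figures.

From R = (v₀²/g) sin 2θ: sin 2θ = 12.0 × 547 / 12769 = 0.5141.
2θ = 30.93° or 180° − 30.93° = 149.1°, so θ = 15.47° or 74.53°.
The smaller angle is 15.47°.

15.5°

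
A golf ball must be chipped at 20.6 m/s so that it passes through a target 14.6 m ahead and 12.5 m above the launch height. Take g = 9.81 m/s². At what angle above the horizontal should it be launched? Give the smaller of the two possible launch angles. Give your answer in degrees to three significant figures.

52.8°

Trajectory: y = x tanθ − g x² (1 + tan²θ)/(2v₀²). With x = 14.6, y = 12.5, v₀ = 20.6, g = 9.81:
2.464 tan²θ − 14.6 tanθ + (14.96) = 0.
tanθ = [14.6 ± √(14.6² − 4 × 2.464 × (14.96))] / (2 × 2.464) = (14.6 ± 8.105) / 4.928, giving tanθ = 1.318 or 4.608.
θ = 52.81° or 77.75°; the smaller is 52.81°.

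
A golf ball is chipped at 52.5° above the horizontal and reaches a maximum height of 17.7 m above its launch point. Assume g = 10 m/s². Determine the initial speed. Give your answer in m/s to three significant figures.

At the peak v_y = 0, so v_y0 = √(2gH) = √(2 × 10.0 × 17.7) = 18.81 m/s.
v_y0 = v₀ sin θ ⇒ v₀ = 18.81 / sin 52.5° = 23.72 m/s.

23.7 m/s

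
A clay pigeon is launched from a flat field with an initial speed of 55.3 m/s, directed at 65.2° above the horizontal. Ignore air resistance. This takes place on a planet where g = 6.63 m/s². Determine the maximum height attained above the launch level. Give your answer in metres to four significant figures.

Components: vₓ = 55.30 cos 65.2° = 23.20 m/s, v_y0 = 55.30 sin 65.2° = 50.20 m/s.
At the apex v_y = 0, so H = v_y0²/(2g) = 50.20²/13.26 = 190.0 m.

190.0 m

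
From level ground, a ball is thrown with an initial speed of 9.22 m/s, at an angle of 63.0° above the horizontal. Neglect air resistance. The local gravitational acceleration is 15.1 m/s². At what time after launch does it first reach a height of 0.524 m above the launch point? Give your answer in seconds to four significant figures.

0.06804 s

Resolve: vₓ = 9.220 cos 63.0° = 4.186 m/s and v_y0 = 9.220 sin 63.0° = 8.215 m/s.
Set y = v_y0 t − ½ g t² = 0.524: 7.550 t² − 8.215 t + 0.524 = 0.
Quadratic formula: t = (8.215 ± √51.663) / 15.1 = (8.215 ± 7.188) / 15.1 → t = 0.06804 s or 1.020 s.
The first (ascending) time is 0.06804 s.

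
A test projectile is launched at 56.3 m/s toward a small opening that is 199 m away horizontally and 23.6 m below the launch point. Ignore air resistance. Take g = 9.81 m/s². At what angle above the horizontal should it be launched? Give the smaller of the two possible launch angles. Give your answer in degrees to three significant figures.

11.4°

Trajectory: y = x tanθ − g x² (1 + tan²θ)/(2v₀²). With x = 199, y = −23.6, v₀ = 56.3, g = 9.81:
61.28 tan²θ − 199 tanθ + (37.68) = 0.
tanθ = [199 ± √(199² − 4 × 61.28 × (37.68))] / (2 × 61.28) = (199 ± 174.3) / 122.6, giving tanθ = 0.2019 or 3.045.
θ = 11.41° or 71.82°; the smaller is 11.41°.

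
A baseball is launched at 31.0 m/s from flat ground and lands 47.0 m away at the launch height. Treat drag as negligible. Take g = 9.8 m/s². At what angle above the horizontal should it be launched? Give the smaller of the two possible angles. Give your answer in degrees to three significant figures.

R = v₀² sin 2θ / g gives sin 2θ = gR/v₀² = 9.80·47.0/31.0² = 0.4793.
2θ = 28.64° or 180° − 28.64° = 151.4°, so θ = 14.32° or 75.68°.
The smaller angle is 14.32°.

14.3°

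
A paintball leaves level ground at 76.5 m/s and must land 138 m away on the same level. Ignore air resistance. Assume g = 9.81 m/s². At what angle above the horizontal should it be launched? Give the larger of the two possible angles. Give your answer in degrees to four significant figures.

83.31°

Level-ground range R = v₀² sin(2θ)/g ⇒ sin(2θ) = gR/v₀² = 9.81 × 138 / 76.5² = 0.2313.
2θ = 13.38° or 180° − 13.38° = 166.6°, so θ = 6.688° or 83.31°.
The larger angle is 83.31°.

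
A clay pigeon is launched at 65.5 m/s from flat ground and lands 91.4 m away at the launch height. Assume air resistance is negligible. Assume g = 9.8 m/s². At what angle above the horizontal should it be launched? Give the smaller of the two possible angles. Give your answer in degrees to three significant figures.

Level-ground range R = v₀² sin(2θ)/g ⇒ sin(2θ) = gR/v₀² = 9.80 × 91.4 / 65.5² = 0.2088.
2θ = 12.05° or 180° − 12.05° = 167.9°, so θ = 6.025° or 83.97°.
The smaller angle is 6.025°.

6.03°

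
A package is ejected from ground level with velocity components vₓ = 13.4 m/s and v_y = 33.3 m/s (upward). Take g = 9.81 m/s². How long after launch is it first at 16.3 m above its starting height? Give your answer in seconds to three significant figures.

0.531 s

Set y = v_y0 t − ½ g t² = 16.3: 4.905 t² − 33.30 t + 16.3 = 0.
Quadratic formula: t = (33.30 ± √789.08) / 9.81 = (33.30 ± 28.09) / 9.81 → t = 0.5310 s or 6.258 s.
The first (ascending) time is 0.5310 s.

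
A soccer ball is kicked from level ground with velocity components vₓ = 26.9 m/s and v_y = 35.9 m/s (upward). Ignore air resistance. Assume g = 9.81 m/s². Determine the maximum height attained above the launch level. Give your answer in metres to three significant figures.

At the apex v_y = 0, so H = v_y0²/(2g) = 35.90²/19.62 = 65.69 m.

65.7 m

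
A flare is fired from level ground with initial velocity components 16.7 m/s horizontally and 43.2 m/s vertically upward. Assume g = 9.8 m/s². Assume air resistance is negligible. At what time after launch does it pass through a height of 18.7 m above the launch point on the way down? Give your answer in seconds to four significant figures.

8.360 s

Set y = v_y0 t − ½ g t² = 18.7: 4.900 t² − 43.20 t + 18.7 = 0.
Quadratic formula: t = (43.20 ± √1499.7) / 9.80 = (43.20 ± 38.73) / 9.80 → t = 0.4565 s or 8.360 s.
The descending-branch root is 8.360 s.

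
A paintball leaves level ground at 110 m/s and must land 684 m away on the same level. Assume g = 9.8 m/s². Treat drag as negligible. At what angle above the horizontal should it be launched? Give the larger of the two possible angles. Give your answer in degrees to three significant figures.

Level-ground range R = v₀² sin(2θ)/g ⇒ sin(2θ) = gR/v₀² = 9.80 × 684 / 110² = 0.5540.
2θ = 33.64° or 180° − 33.64° = 146.4°, so θ = 16.82° or 73.18°.
The larger angle is 73.18°.

73.2°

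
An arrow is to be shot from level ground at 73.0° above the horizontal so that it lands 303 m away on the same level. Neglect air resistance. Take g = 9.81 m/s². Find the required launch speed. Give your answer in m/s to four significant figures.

72.91 m/s

From R = (v₀² / g) sin 2θ: v₀ = √(gR / sin 2θ).
v₀ = √(9.81 × 303 / sin 146.0°) = √(2972 / 0.5592) = √5315.6 = 72.91 m/s.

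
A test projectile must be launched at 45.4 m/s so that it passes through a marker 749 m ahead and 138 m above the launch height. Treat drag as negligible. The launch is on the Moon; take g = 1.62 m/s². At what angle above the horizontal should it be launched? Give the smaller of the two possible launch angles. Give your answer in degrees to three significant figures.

Trajectory: y = x tanθ − g x² (1 + tan²θ)/(2v₀²). With x = 749, y = 138, v₀ = 45.4, g = 1.62:
220.5 tan²θ − 749 tanθ + (358.5) = 0.
tanθ = [749 ± √(749² − 4 × 220.5 × (358.5))] / (2 × 220.5) = (749 ± 494.9) / 440.9, giving tanθ = 0.5764 or 2.821.
θ = 29.96° or 70.48°; the smaller is 29.96°.

30.0°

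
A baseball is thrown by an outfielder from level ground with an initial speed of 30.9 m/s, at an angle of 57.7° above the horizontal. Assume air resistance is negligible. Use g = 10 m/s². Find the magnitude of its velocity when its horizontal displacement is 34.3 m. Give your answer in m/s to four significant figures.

17.36 m/s

Resolve: vₓ = 30.90 cos 57.7° = 16.51 m/s and v_y0 = 30.90 sin 57.7° = 26.12 m/s.
x = vₓ t ⇒ t = 34.3/16.51 = 2.077 s.
Vertical velocity there: v_y = v_y0 − g t = 26.12 − 10.0 × 2.077 = 5.345 m/s.
Speed: √(vₓ² + v_y²) = √(16.51² + 5.345²) = 17.36 m/s.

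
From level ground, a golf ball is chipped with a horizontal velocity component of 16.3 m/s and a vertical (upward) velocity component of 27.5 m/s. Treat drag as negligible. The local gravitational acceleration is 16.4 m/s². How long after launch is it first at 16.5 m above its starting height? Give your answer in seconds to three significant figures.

Set y = v_y0 t − ½ g t² = 16.5: 8.200 t² − 27.50 t + 16.5 = 0.
Quadratic formula: t = (27.50 ± √215.05) / 16.4 = (27.50 ± 14.66) / 16.4 → t = 0.7826 s or 2.571 s.
The first (ascending) time is 0.7826 s.

0.783 s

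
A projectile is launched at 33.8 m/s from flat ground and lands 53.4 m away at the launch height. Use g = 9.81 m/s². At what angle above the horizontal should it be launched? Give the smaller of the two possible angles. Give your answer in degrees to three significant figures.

13.6°

R = v₀² sin 2θ / g gives sin 2θ = gR/v₀² = 9.81·53.4/33.8² = 0.4585.
2θ = 27.29° or 180° − 27.29° = 152.7°, so θ = 13.65° or 76.35°.
The smaller angle is 13.65°.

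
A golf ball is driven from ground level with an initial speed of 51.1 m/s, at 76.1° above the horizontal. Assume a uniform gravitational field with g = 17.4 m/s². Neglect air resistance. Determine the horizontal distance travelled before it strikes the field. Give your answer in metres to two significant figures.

70 m

Resolve: vₓ = 51.10 cos 76.1° = 12.28 m/s and v_y0 = 51.10 sin 76.1° = 49.60 m/s.
Flight time T = 2 v_y0 / g = 5.702 s.
Range: R = vₓ T = 12.28 × 5.702 = 69.99 m.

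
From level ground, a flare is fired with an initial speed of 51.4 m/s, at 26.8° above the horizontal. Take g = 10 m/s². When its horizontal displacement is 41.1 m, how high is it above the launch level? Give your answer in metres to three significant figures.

Resolve: vₓ = 51.40 cos 26.8° = 45.88 m/s and v_y0 = 51.40 sin 26.8° = 23.18 m/s.
Time to reach x = 41.1 m: t = x/vₓ = 41.1/45.88 = 0.8958 s.
Height: y = v_y0 t − ½ g t² = 23.18 × 0.8958 − 5.000 × 0.8958² = 20.76 − 4.013 = 16.75 m.

16.7 m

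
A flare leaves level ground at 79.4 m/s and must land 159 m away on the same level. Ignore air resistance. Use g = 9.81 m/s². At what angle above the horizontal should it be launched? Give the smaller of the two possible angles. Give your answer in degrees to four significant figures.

Level-ground range R = v₀² sin(2θ)/g ⇒ sin(2θ) = gR/v₀² = 9.81 × 159 / 79.4² = 0.2474.
2θ = 14.32° or 180° − 14.32° = 165.7°, so θ = 7.162° or 82.84°.
The smaller angle is 7.162°.

7.162°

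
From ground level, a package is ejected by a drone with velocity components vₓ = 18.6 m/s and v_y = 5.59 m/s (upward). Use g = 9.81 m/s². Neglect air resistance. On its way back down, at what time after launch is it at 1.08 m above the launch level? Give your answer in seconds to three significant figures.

Set y = v_y0 t − ½ g t² = 1.08: 4.905 t² − 5.590 t + 1.08 = 0.
Quadratic formula: t = (5.590 ± √10.058) / 9.81 = (5.590 ± 3.172) / 9.81 → t = 0.2465 s or 0.8931 s.
The descending-branch root is 0.8931 s.

0.893 s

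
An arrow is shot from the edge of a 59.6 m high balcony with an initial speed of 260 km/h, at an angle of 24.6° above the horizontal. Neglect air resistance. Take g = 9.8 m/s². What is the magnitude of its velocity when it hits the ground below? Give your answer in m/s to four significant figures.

Convert: 260 km/h = 260/3.6 = 72.22 m/s.
Resolve: vₓ = 72.22 cos 24.6° = 65.67 m/s and v_y0 = 72.22 sin 24.6° = 30.06 m/s.
Vertical motion (up positive, ground at y = 0): 4.900 t² − (30.06) t − 59.6 = 0, so t = (30.06 + √(30.06² + 2·9.80·59.6)) / 9.80 = (30.06 + 45.52) / 9.80 = 7.713 s.
Vertical velocity at impact: v_y = v_y0 − g t = 30.06 − 9.80 × 7.713 = −45.52 m/s.
Speed: |v| = √(vₓ² + v_y²) = √(65.67² + 45.52²) = 79.90 m/s.

79.90 m/s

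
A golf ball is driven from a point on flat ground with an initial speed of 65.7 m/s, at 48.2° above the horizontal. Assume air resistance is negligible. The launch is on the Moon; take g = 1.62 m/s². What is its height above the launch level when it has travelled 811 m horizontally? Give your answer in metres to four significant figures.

Components: vₓ = 65.70 cos 48.2° = 43.79 m/s, v_y0 = 65.70 sin 48.2° = 48.98 m/s.
Time to reach x = 811 m: t = x/vₓ = 811/43.79 = 18.52 s.
Height: y = v_y0 t − ½ g t² = 48.98 × 18.52 − 0.8100 × 18.52² = 907.1 − 277.8 = 629.2 m.

629.2 m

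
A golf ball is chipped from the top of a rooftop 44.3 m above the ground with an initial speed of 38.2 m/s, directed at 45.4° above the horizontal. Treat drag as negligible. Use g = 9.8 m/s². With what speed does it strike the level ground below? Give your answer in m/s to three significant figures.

48.2 m/s

vₓ = 38.20 cos 45.4° = 26.82 m/s; v_y0 = 38.20 sin 45.4° = 27.20 m/s.
With up positive and y = 0 at the ground: y(t) = 44.3 + (27.20) t − 4.900 t². Setting y = 0 and taking the positive root: t = [27.20 + √(27.20² + 2·9.80·44.3)] / 9.80 = (27.20 + 40.10) / 9.80 = 6.867 s.
Vertical velocity at impact: v_y = v_y0 − g t = 27.20 − 9.80 × 6.867 = −40.10 m/s.
Speed: |v| = √(vₓ² + v_y²) = √(26.82² + 40.10²) = 48.24 m/s.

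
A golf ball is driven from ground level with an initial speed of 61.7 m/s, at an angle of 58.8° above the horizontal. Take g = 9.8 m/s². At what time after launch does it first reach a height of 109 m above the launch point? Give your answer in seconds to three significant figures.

2.79 s

vₓ = 61.70 cos 58.8° = 31.96 m/s; v_y0 = 61.70 sin 58.8° = 52.78 m/s.
Set y = v_y0 t − ½ g t² = 109: 4.900 t² − 52.78 t + 109 = 0.
t = [52.78 ± √(52.78² − 2·9.80·109)] / 9.80 = (52.78 ± 25.47) / 9.80, so t = 2.786 s or t = 7.985 s.
The first (ascending) time is 2.786 s.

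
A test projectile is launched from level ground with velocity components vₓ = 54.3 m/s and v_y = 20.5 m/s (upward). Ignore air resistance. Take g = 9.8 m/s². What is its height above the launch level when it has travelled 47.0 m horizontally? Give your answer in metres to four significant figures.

Time to reach x = 47.0 m: t = x/vₓ = 47.0/54.30 = 0.8656 s.
Height: y = v_y0 t − ½ g t² = 20.50 × 0.8656 − 4.900 × 0.8656² = 17.74 − 3.671 = 14.07 m.

14.07 m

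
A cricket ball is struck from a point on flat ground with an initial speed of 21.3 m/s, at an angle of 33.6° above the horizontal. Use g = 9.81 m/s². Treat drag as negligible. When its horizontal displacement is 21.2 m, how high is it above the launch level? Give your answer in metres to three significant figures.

7.08 m

Resolve: vₓ = 21.30 cos 33.6° = 17.74 m/s and v_y0 = 21.30 sin 33.6° = 11.79 m/s.
Time to reach x = 21.2 m: t = x/vₓ = 21.2/17.74 = 1.195 s.
Height: y = v_y0 t − ½ g t² = 11.79 × 1.195 − 4.905 × 1.195² = 14.09 − 7.004 = 7.081 m.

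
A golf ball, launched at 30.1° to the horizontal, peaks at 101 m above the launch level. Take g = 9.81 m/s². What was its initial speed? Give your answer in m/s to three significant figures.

88.8 m/s

At the peak v_y = 0, so v_y0 = √(2gH) = √(2 × 9.81 × 101) = 44.52 m/s.
v_y0 = v₀ sin θ ⇒ v₀ = 44.52 / sin 30.1° = 88.76 m/s.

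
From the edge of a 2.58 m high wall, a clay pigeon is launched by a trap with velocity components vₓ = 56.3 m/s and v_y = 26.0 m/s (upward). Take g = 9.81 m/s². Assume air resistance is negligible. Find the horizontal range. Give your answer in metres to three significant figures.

304 m

The projectile lands when y = 2.58 + (26.00) t − ½·9.81·t² = 0. Positive root: t = (26.00 + √(26.00² + 2·9.81·2.58)) / 9.81 = (26.00 + 26.96) / 9.81 = 5.398 s.
Horizontal distance: R = vₓ t = 56.30 × 5.398 = 303.9 m.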